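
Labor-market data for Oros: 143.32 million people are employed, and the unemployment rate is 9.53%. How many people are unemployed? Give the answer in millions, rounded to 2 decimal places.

About 15.10 million are unemployed.

Let U be the number unemployed. The labor force is E + U, and U/(E+U) = 0.0953.
So U = 0.0953 × 143.32 / (1 − 0.0953) = 13.6584 / 0.9047 ≈ 15.10 million.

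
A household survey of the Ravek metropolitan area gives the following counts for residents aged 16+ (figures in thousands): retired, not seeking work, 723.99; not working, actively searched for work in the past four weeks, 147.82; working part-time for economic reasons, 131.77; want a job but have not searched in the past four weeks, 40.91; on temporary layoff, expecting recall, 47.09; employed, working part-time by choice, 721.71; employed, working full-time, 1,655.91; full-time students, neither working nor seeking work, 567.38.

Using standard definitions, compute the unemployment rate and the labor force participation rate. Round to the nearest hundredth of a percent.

Employed = 131.77 + 721.71 + 1,655.91 = 2,509.39 thousand (anyone who worked, including part-time for economic reasons, counts as employed).
Unemployed = 147.82 + 47.09 = 194.91 thousand (jobless and actively searching, or on temporary layoff).
Labor force = 2,509.39 + 194.91 = 2,704.30 thousand.
Not in labor force = 723.99 + 40.91 + 567.38 = 1,332.28 thousand (those not working and not actively searching are outside the labor force — including those who want a job but have given up searching).
Civilian working-age population = 2,704.30 + 1,332.28 = 4,036.58 thousand.
Unemployment rate = 194.91 / 2,704.30 = 7.21%.
Labor force participation rate = 2,704.30 / 4,036.58 = 66.99%.

Unemployment rate ≈ 7.21%; labor force participation rate ≈ 66.99%.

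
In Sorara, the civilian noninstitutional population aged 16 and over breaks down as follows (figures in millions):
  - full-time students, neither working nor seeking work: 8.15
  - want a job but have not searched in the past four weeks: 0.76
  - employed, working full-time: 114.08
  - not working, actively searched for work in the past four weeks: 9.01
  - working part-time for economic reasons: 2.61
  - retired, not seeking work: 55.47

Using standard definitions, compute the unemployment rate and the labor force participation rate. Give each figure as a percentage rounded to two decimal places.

Unemployment rate ≈ 7.17%; labor force participation rate ≈ 66.13%.

Employed = 114.08 + 2.61 = 116.69 million (anyone who worked, including part-time for economic reasons, counts as employed).
Unemployed = 9.01 million.
Labor force = 116.69 + 9.01 = 125.70 million.
Not in labor force = 8.15 + 0.76 + 55.47 = 64.38 million (those not working and not actively searching are outside the labor force — including those who want a job but have given up searching).
Civilian working-age population = 125.70 + 64.38 = 190.08 million.
Unemployment rate = 9.01 / 125.70 = 7.17%.
Labor force participation rate = 125.70 / 190.08 = 66.13%.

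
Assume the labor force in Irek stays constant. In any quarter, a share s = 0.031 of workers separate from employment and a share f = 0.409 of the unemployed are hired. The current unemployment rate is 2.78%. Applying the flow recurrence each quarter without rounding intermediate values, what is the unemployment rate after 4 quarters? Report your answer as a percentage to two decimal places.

Unemployment rate after four quarters ≈ 6.63%.

With a fixed labor force, u_{t+1} = u_t + s·(1−u_t) − f·u_t = u_t·(1−s−f) + s.
Here 1−s−f = 0.560 and s = 0.031.
u_1 = 0.027800 × 0.560 + 0.031 = 0.046568.
u_2 = 0.046568 × 0.560 + 0.031 = 0.057078.
u_3 = 0.057078 × 0.560 + 0.031 = 0.062964.
u_4 = 0.062964 × 0.560 + 0.031 = 0.066260.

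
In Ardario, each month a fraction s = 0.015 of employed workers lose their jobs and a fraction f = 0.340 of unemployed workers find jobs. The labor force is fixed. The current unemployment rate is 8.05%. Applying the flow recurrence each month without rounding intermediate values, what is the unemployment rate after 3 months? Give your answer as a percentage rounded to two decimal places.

With a fixed labor force, u_{t+1} = u_t + s·(1−u_t) − f·u_t = u_t·(1−s−f) + s.
Here 1−s−f = 0.645 and s = 0.015.
u_1 = 0.080500 × 0.645 + 0.015 = 0.066922.
u_2 = 0.066922 × 0.645 + 0.015 = 0.058165.
u_3 = 0.058165 × 0.645 + 0.015 = 0.052516.

Unemployment rate after three months ≈ 5.25%.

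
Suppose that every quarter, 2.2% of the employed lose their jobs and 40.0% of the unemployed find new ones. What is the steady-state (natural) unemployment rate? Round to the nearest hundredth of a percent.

At steady state the flows balance: s·E = f·U, so U/(E+U) = s/(s+f).
u* = 2.2 / (2.2 + 40.0) = 2.2 / 42.20 = 5.21%.

Steady-state unemployment rate ≈ 5.21%.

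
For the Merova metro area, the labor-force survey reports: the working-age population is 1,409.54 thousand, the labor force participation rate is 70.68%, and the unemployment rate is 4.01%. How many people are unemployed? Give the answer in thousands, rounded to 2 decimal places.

Labor force = 0.7068 × 1,409.54 = 996.26 thousand.
Unemployed = 0.0401 × 996.26 ≈ 39.95 thousand.

About 39.95 thousand are unemployed.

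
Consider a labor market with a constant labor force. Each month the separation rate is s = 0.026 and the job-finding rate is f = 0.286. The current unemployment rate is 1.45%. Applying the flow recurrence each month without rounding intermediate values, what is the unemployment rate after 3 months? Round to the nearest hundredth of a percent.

With a fixed labor force, u_{t+1} = u_t + s·(1−u_t) − f·u_t = u_t·(1−s−f) + s.
Here 1−s−f = 0.688 and s = 0.026.
u_1 = 0.014500 × 0.688 + 0.026 = 0.035976.
u_2 = 0.035976 × 0.688 + 0.026 = 0.050751.
u_3 = 0.050751 × 0.688 + 0.026 = 0.060917.

Unemployment rate after three months ≈ 6.09%.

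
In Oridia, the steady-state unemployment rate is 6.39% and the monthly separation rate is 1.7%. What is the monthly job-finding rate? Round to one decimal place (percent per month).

From u* = s/(s+f): f = s·(1−u)/u.
f = 1.7 × (1 − 0.0639) / 0.0639 = 1.5914 / 0.0639 ≈ 24.9% per month.

Job-finding rate ≈ 24.9% per month.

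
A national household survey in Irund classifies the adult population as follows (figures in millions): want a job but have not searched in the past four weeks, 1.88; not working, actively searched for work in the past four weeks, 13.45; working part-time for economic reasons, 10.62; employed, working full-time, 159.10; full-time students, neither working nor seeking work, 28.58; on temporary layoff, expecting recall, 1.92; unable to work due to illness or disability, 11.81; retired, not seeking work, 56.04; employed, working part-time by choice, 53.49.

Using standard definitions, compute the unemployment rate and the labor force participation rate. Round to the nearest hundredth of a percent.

Employed = 10.62 + 159.10 + 53.49 = 223.21 million (anyone who worked, including part-time for economic reasons, counts as employed).
Unemployed = 13.45 + 1.92 = 15.37 million (jobless and actively searching, or on temporary layoff).
Labor force = 223.21 + 15.37 = 238.58 million.
Not in labor force = 1.88 + 28.58 + 11.81 + 56.04 = 98.31 million (those not working and not actively searching are outside the labor force — including those who want a job but have given up searching).
Civilian working-age population = 238.58 + 98.31 = 336.89 million.
Unemployment rate = 15.37 / 238.58 = 6.44%.
Labor force participation rate = 238.58 / 336.89 = 70.82%.

Unemployment rate ≈ 6.44%; labor force participation rate ≈ 70.82%.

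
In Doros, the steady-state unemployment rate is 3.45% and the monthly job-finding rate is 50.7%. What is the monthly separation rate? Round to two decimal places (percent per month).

From u* = s/(s+f): s = u·f/(1−u).
s = 0.0345 × 50.7 / (1 − 0.0345) = 1.7492 / 0.9655 ≈ 1.81% per month.

Separation rate ≈ 1.81% per month.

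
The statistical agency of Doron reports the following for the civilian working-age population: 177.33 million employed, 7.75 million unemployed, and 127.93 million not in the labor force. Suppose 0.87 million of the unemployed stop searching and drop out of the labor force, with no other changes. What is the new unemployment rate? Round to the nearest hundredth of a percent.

New unemployment rate ≈ 3.73%.

Initially, labor force = 177.33 + 7.75 = 185.08 million, so u = 7.75/185.08 = 4.19%.
After the change, unemployed and labor force both fall by 0.87 → E = 177.33, U = 6.88, labor force = 184.21 million.
New unemployment rate = 6.88 / 184.21 = 3.73%.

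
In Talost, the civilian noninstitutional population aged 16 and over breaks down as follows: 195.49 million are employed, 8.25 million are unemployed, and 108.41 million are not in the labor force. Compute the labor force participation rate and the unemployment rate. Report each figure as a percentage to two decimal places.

Labor force participation rate ≈ 65.27%; unemployment rate ≈ 4.05%.

Labor force = employed + unemployed = 195.49 + 8.25 = 203.74 million.
Working-age population = 203.74 + 108.41 = 312.15 million.
Unemployment rate = 8.25 / 203.74 = 4.05%.
Labor force participation rate = 203.74 / 312.15 = 65.27%.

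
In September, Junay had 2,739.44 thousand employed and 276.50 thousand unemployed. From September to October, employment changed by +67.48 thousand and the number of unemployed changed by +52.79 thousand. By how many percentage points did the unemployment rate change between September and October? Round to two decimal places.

The unemployment rate changed by +1.33 percentage points.

September: labor force = 2,739.44 + 276.50 = 3,015.94; u = 276.50/3,015.94 = 9.17%.
October: labor force = 2,806.92 + 329.29 = 3,136.21; u = 329.29/3,136.21 = 10.50%.
Change = 10.50% − 9.17% = +1.33 pp.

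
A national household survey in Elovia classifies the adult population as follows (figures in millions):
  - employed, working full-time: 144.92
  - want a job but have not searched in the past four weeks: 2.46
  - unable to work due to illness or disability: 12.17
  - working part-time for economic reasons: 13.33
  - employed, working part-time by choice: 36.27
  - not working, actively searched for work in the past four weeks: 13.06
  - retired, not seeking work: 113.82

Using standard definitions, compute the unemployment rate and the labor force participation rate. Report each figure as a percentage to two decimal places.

Employed = 144.92 + 13.33 + 36.27 = 194.52 million (anyone who worked, including part-time for economic reasons, counts as employed).
Unemployed = 13.06 million.
Labor force = 194.52 + 13.06 = 207.58 million.
Not in labor force = 2.46 + 12.17 + 113.82 = 128.45 million (those not working and not actively searching are outside the labor force — including those who want a job but have given up searching).
Civilian working-age population = 207.58 + 128.45 = 336.03 million.
Unemployment rate = 13.06 / 207.58 = 6.29%.
Labor force participation rate = 207.58 / 336.03 = 61.77%.

Unemployment rate ≈ 6.29%; labor force participation rate ≈ 61.77%.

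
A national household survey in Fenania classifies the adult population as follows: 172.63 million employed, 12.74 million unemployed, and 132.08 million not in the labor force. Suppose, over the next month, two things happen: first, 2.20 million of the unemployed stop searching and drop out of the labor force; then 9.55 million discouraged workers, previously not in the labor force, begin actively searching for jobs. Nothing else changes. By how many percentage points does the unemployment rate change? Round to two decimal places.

The unemployment rate changes by +3.55 percentage points.

Initially, labor force = 172.63 + 12.74 = 185.37 million, so u = 12.74/185.37 = 6.87%.
After the first change, unemployed and labor force both fall by 2.20 → E = 172.63, U = 10.54, labor force = 183.17 million.
After the second change, unemployed and labor force both rise by 9.55 → E = 172.63, U = 20.09, labor force = 192.72 million.
New unemployment rate = 20.09 / 192.72 = 10.42%.
Change = 10.42% − 6.87% = +3.55 percentage points.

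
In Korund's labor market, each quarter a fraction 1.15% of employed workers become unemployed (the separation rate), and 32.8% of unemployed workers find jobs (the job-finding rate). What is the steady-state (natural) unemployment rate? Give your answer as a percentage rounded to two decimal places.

Steady-state unemployment rate ≈ 3.39%.

At steady state the flows balance: s·E = f·U, so U/(E+U) = s/(s+f).
u* = 1.15 / (1.15 + 32.8) = 1.15 / 33.95 = 3.39%.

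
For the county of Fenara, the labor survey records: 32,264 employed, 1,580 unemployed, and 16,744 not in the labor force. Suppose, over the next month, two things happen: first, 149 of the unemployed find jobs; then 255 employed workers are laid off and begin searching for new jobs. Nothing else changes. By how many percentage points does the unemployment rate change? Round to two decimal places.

The unemployment rate changes by +0.31 percentage points.

Initially, labor force = 32,264 + 1,580 = 33,844, so u = 1,580/33,844 = 4.67%.
After the first change, unemployed falls and employed rises by 149; labor force unchanged → E = 32,413, U = 1,431, labor force = 33,844.
After the second change, employed falls and unemployed rises by 255; labor force unchanged → E = 32,158, U = 1,686, labor force = 33,844.
New unemployment rate = 1,686 / 33,844 = 4.98%.
Change = 4.98% − 4.67% = +0.31 percentage points.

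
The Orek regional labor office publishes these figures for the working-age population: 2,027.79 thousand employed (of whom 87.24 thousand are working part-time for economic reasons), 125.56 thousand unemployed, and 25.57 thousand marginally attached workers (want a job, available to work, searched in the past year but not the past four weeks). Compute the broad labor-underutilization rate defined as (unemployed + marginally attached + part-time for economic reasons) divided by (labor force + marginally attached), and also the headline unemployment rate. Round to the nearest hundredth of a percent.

Broad underutilization rate ≈ 10.94%; headline unemployment rate ≈ 5.83%.

Labor force = 2,027.79 + 125.56 = 2,153.35 thousand.
Numerator = 125.56 + 25.57 + 87.24 = 238.37 thousand.
Denominator = 2,153.35 + 25.57 = 2,178.92 thousand.
Broad rate = 238.37 / 2,178.92 = 10.94%.
Headline unemployment rate = 125.56 / 2,153.35 = 5.83%.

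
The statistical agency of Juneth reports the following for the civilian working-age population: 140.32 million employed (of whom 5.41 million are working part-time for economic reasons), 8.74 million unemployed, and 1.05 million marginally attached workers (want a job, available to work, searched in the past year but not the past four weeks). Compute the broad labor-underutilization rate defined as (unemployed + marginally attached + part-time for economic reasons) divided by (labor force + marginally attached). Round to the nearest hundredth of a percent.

Broad underutilization rate ≈ 10.13%.

Labor force = 140.32 + 8.74 = 149.06 million.
Numerator = 8.74 + 1.05 + 5.41 = 15.20 million.
Denominator = 149.06 + 1.05 = 150.11 million.
Broad rate = 15.20 / 150.11 = 10.13%.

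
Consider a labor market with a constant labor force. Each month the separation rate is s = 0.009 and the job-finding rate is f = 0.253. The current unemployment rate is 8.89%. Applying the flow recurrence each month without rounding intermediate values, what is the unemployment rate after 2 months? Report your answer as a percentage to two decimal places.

With a fixed labor force, u_{t+1} = u_t + s·(1−u_t) − f·u_t = u_t·(1−s−f) + s.
Here 1−s−f = 0.738 and s = 0.009.
u_1 = 0.088900 × 0.738 + 0.009 = 0.074608.
u_2 = 0.074608 × 0.738 + 0.009 = 0.064061.

Unemployment rate after two months ≈ 6.41%.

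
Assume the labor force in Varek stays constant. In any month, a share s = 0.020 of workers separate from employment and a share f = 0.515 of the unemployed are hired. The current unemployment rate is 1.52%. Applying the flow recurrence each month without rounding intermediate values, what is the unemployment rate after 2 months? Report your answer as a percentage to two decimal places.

With a fixed labor force, u_{t+1} = u_t + s·(1−u_t) − f·u_t = u_t·(1−s−f) + s.
Here 1−s−f = 0.465 and s = 0.020.
u_1 = 0.015200 × 0.465 + 0.020 = 0.027068.
u_2 = 0.027068 × 0.465 + 0.020 = 0.032587.

Unemployment rate after two months ≈ 3.26%.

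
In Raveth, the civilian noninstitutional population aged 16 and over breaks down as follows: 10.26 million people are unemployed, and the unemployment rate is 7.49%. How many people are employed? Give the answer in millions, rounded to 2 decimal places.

About 126.72 million are employed.

Labor force = U / u = 10.26 / 0.0749 ≈ 136.98 million.
Employed = labor force − unemployed = 136.98 − 10.26 = 126.72 million.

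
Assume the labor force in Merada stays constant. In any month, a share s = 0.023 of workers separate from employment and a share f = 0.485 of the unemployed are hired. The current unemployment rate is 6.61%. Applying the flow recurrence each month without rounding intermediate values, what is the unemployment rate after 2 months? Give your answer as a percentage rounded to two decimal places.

Unemployment rate after two months ≈ 5.03%.

With a fixed labor force, u_{t+1} = u_t + s·(1−u_t) − f·u_t = u_t·(1−s−f) + s.
Here 1−s−f = 0.492 and s = 0.023.
u_1 = 0.066100 × 0.492 + 0.023 = 0.055521.
u_2 = 0.055521 × 0.492 + 0.023 = 0.050316.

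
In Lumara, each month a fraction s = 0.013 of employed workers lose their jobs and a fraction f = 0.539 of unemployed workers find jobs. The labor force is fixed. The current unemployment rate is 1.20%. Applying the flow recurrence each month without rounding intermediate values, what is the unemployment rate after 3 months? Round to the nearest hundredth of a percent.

Unemployment rate after three months ≈ 2.25%.

With a fixed labor force, u_{t+1} = u_t + s·(1−u_t) − f·u_t = u_t·(1−s−f) + s.
Here 1−s−f = 0.448 and s = 0.013.
u_1 = 0.012000 × 0.448 + 0.013 = 0.018376.
u_2 = 0.018376 × 0.448 + 0.013 = 0.021232.
u_3 = 0.021232 × 0.448 + 0.013 = 0.022512.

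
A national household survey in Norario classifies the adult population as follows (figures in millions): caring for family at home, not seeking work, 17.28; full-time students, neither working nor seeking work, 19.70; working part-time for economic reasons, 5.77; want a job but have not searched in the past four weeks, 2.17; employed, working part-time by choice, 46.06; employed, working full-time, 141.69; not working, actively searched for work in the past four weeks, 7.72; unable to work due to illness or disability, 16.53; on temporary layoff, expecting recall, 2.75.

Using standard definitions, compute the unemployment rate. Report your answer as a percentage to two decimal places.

Unemployment rate ≈ 5.13%.

Employed = 5.77 + 46.06 + 141.69 = 193.52 million (anyone who worked, including part-time for economic reasons, counts as employed).
Unemployed = 7.72 + 2.75 = 10.47 million (jobless and actively searching, or on temporary layoff).
Labor force = 193.52 + 10.47 = 203.99 million.
Unemployment rate = 10.47 / 203.99 = 5.13%.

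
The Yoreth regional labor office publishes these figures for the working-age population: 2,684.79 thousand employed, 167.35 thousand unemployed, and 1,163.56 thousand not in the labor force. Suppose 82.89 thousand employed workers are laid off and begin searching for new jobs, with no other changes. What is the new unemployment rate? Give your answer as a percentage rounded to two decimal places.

Initially, labor force = 2,684.79 + 167.35 = 2,852.14 thousand, so u = 167.35/2,852.14 = 5.87%.
After the change, employed falls and unemployed rises by 82.89; labor force unchanged → E = 2,601.90, U = 250.24, labor force = 2,852.14 thousand.
New unemployment rate = 250.24 / 2,852.14 = 8.77%.

New unemployment rate ≈ 8.77%.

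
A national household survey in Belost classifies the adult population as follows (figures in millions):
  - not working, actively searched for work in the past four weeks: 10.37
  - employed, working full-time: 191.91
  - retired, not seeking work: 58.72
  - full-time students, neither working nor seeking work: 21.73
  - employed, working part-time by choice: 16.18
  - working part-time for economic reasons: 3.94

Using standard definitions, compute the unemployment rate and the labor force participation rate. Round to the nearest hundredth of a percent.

Employed = 191.91 + 16.18 + 3.94 = 212.03 million (anyone who worked, including part-time for economic reasons, counts as employed).
Unemployed = 10.37 million.
Labor force = 212.03 + 10.37 = 222.40 million.
Not in labor force = 58.72 + 21.73 = 80.45 million (those not working and not actively searching are outside the labor force).
Civilian working-age population = 222.40 + 80.45 = 302.85 million.
Unemployment rate = 10.37 / 222.40 = 4.66%.
Labor force participation rate = 222.40 / 302.85 = 73.44%.

Unemployment rate ≈ 4.66%; labor force participation rate ≈ 73.44%.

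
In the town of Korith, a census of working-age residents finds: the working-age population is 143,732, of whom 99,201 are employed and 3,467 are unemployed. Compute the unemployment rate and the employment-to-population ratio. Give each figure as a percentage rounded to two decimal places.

Labor force = employed + unemployed = 99,201 + 3,467 = 102,668.
Unemployment rate = 3,467 / 102,668 = 3.38%.
Employment-population ratio = 99,201 / 143,732 = 69.02%.

Unemployment rate ≈ 3.38%; employment-population ratio ≈ 69.02%.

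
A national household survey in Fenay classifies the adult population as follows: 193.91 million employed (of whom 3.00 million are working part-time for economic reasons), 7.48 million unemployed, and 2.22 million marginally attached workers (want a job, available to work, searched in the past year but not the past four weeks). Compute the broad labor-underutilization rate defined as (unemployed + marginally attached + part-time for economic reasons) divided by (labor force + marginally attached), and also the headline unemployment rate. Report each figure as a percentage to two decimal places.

Broad underutilization rate ≈ 6.24%; headline unemployment rate ≈ 3.71%.

Labor force = 193.91 + 7.48 = 201.39 million.
Numerator = 7.48 + 2.22 + 3.00 = 12.70 million.
Denominator = 201.39 + 2.22 = 203.61 million.
Broad rate = 12.70 / 203.61 = 6.24%.
Headline unemployment rate = 7.48 / 201.39 = 3.71%.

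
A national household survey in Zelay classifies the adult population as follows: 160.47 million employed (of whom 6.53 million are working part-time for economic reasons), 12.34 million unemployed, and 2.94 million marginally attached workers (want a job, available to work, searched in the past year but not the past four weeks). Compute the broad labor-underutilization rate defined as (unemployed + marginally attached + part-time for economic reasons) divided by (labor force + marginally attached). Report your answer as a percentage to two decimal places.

Broad underutilization rate ≈ 12.41%.

Labor force = 160.47 + 12.34 = 172.81 million.
Numerator = 12.34 + 2.94 + 6.53 = 21.81 million.
Denominator = 172.81 + 2.94 = 175.75 million.
Broad rate = 21.81 / 175.75 = 12.41%.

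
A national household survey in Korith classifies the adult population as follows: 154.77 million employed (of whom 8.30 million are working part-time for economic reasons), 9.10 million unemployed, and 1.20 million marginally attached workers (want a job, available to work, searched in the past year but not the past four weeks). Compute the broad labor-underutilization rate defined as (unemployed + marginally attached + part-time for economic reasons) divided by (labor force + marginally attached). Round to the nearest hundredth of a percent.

Labor force = 154.77 + 9.10 = 163.87 million.
Numerator = 9.10 + 1.20 + 8.30 = 18.60 million.
Denominator = 163.87 + 1.20 = 165.07 million.
Broad rate = 18.60 / 165.07 = 11.27%.

Broad underutilization rate ≈ 11.27%.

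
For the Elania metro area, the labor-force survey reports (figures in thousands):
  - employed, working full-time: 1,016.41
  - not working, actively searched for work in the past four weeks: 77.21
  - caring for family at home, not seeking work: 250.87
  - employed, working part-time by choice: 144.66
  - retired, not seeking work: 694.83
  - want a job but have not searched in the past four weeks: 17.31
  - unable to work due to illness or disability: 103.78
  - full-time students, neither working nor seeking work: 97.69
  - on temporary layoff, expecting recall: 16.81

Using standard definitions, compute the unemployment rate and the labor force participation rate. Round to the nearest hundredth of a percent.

Unemployment rate ≈ 7.49%; labor force participation rate ≈ 51.87%.

Employed = 1,016.41 + 144.66 = 1,161.07 thousand.
Unemployed = 77.21 + 16.81 = 94.02 thousand (jobless and actively searching, or on temporary layoff).
Labor force = 1,161.07 + 94.02 = 1,255.09 thousand.
Not in labor force = 250.87 + 694.83 + 17.31 + 103.78 + 97.69 = 1,164.48 thousand (those not working and not actively searching are outside the labor force — including those who want a job but have given up searching).
Civilian working-age population = 1,255.09 + 1,164.48 = 2,419.57 thousand.
Unemployment rate = 94.02 / 1,255.09 = 7.49%.
Labor force participation rate = 1,255.09 / 2,419.57 = 51.87%.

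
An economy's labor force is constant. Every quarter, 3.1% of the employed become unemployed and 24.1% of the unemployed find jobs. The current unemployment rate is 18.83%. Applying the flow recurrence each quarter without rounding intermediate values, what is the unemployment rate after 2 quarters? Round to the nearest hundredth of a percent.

With a fixed labor force, u_{t+1} = u_t + s·(1−u_t) − f·u_t = u_t·(1−s−f) + s.
Here 1−s−f = 0.728 and s = 0.031.
u_1 = 0.188300 × 0.728 + 0.031 = 0.168082.
u_2 = 0.168082 × 0.728 + 0.031 = 0.153364.

Unemployment rate after two quarters ≈ 15.34%.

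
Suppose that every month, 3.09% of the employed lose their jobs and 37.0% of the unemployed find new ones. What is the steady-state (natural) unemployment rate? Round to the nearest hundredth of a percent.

At steady state the flows balance: s·E = f·U, so U/(E+U) = s/(s+f).
u* = 3.09 / (3.09 + 37.0) = 3.09 / 40.09 = 7.71%.

Steady-state unemployment rate ≈ 7.71%.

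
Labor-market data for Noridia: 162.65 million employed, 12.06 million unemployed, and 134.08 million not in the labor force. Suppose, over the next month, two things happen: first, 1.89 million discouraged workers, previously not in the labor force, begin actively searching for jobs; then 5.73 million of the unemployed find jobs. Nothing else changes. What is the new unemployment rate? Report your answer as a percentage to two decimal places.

New unemployment rate ≈ 4.65%.

Initially, labor force = 162.65 + 12.06 = 174.71 million, so u = 12.06/174.71 = 6.90%.
After the first change, unemployed and labor force both rise by 1.89 → E = 162.65, U = 13.95, labor force = 176.60 million.
After the second change, unemployed falls and employed rises by 5.73; labor force unchanged → E = 168.38, U = 8.22, labor force = 176.60 million.
New unemployment rate = 8.22 / 176.60 = 4.65%.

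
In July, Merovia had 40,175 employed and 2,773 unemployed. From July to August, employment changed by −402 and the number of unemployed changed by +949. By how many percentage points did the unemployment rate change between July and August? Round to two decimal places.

July: labor force = 40,175 + 2,773 = 42,948; u = 2,773/42,948 = 6.46%.
August: labor force = 39,773 + 3,722 = 43,495; u = 3,722/43,495 = 8.56%.
Change = 8.56% − 6.46% = +2.10 pp.

The unemployment rate changed by +2.10 percentage points.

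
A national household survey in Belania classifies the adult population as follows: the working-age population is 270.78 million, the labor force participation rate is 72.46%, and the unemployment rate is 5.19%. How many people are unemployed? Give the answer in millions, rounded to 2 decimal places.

Labor force = 0.7246 × 270.78 = 196.21 million.
Unemployed = 0.0519 × 196.21 ≈ 10.18 million.

About 10.18 million are unemployed.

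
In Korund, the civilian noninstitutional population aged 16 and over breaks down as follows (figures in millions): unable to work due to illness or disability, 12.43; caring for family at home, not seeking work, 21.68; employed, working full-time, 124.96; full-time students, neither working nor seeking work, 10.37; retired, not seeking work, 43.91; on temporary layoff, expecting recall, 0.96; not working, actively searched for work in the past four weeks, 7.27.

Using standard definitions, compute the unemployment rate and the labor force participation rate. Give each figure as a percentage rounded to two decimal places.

Unemployment rate ≈ 6.18%; labor force participation rate ≈ 60.11%.

Employed = 124.96 million.
Unemployed = 0.96 + 7.27 = 8.23 million (jobless and actively searching, or on temporary layoff).
Labor force = 124.96 + 8.23 = 133.19 million.
Not in labor force = 12.43 + 21.68 + 10.37 + 43.91 = 88.39 million (those not working and not actively searching are outside the labor force).
Civilian working-age population = 133.19 + 88.39 = 221.58 million.
Unemployment rate = 8.23 / 133.19 = 6.18%.
Labor force participation rate = 133.19 / 221.58 = 60.11%.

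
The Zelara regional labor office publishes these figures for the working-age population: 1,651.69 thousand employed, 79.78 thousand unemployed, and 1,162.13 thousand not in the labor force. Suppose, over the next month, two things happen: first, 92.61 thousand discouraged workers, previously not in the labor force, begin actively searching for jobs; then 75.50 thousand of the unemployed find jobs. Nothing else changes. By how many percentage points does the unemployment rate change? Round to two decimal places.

The unemployment rate changes by +0.70 percentage points.

Initially, labor force = 1,651.69 + 79.78 = 1,731.47 thousand, so u = 79.78/1,731.47 = 4.61%.
After the first change, unemployed and labor force both rise by 92.61 → E = 1,651.69, U = 172.39, labor force = 1,824.08 thousand.
After the second change, unemployed falls and employed rises by 75.50; labor force unchanged → E = 1,727.19, U = 96.89, labor force = 1,824.08 thousand.
New unemployment rate = 96.89 / 1,824.08 = 5.31%.
Change = 5.31% − 4.61% = +0.70 percentage points.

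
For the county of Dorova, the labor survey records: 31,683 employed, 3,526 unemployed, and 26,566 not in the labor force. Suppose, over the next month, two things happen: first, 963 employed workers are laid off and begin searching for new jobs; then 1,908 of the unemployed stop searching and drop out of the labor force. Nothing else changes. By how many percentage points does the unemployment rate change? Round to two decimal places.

The unemployment rate changes by −2.26 percentage points.

Initially, labor force = 31,683 + 3,526 = 35,209, so u = 3,526/35,209 = 10.01%.
After the first change, employed falls and unemployed rises by 963; labor force unchanged → E = 30,720, U = 4,489, labor force = 35,209.
After the second change, unemployed and labor force both fall by 1,908 → E = 30,720, U = 2,581, labor force = 33,301.
New unemployment rate = 2,581 / 33,301 = 7.75%.
Change = 7.75% − 10.01% = −2.26 percentage points.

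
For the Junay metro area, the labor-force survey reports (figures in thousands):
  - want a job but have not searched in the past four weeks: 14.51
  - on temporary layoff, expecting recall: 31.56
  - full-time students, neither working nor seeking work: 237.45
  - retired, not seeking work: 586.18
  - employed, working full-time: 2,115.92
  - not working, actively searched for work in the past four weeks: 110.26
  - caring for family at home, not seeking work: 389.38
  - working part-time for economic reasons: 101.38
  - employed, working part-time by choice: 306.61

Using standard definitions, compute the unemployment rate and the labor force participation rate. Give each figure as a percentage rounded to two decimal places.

Employed = 2,115.92 + 101.38 + 306.61 = 2,523.91 thousand (anyone who worked, including part-time for economic reasons, counts as employed).
Unemployed = 31.56 + 110.26 = 141.82 thousand (jobless and actively searching, or on temporary layoff).
Labor force = 2,523.91 + 141.82 = 2,665.73 thousand.
Not in labor force = 14.51 + 237.45 + 586.18 + 389.38 = 1,227.52 thousand (those not working and not actively searching are outside the labor force — including those who want a job but have given up searching).
Civilian working-age population = 2,665.73 + 1,227.52 = 3,893.25 thousand.
Unemployment rate = 141.82 / 2,665.73 = 5.32%.
Labor force participation rate = 2,665.73 / 3,893.25 = 68.47%.

Unemployment rate ≈ 5.32%; labor force participation rate ≈ 68.47%.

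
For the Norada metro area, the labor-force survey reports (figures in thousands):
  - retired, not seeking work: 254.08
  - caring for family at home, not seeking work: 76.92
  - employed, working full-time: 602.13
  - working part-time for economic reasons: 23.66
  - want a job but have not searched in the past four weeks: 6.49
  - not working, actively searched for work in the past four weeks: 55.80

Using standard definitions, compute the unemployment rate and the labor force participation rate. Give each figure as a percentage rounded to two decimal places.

Employed = 602.13 + 23.66 = 625.79 thousand (anyone who worked, including part-time for economic reasons, counts as employed).
Unemployed = 55.80 thousand.
Labor force = 625.79 + 55.80 = 681.59 thousand.
Not in labor force = 254.08 + 76.92 + 6.49 = 337.49 thousand (those not working and not actively searching are outside the labor force — including those who want a job but have given up searching).
Civilian working-age population = 681.59 + 337.49 = 1,019.08 thousand.
Unemployment rate = 55.80 / 681.59 = 8.19%.
Labor force participation rate = 681.59 / 1,019.08 = 66.88%.

Unemployment rate ≈ 8.19%; labor force participation rate ≈ 66.88%.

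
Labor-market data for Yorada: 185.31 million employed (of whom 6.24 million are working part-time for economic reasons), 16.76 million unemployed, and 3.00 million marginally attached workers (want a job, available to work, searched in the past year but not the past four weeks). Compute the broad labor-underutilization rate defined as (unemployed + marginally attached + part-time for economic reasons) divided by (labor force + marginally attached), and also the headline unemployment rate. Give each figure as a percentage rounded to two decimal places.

Labor force = 185.31 + 16.76 = 202.07 million.
Numerator = 16.76 + 3.00 + 6.24 = 26.00 million.
Denominator = 202.07 + 3.00 = 205.07 million.
Broad rate = 26.00 / 205.07 = 12.68%.
Headline unemployment rate = 16.76 / 202.07 = 8.29%.

Broad underutilization rate ≈ 12.68%; headline unemployment rate ≈ 8.29%.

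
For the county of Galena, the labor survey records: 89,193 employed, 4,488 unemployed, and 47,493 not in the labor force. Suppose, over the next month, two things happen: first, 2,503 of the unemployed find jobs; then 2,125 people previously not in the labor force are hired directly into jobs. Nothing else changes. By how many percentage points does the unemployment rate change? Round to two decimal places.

Initially, labor force = 89,193 + 4,488 = 93,681, so u = 4,488/93,681 = 4.79%.
After the first change, unemployed falls and employed rises by 2,503; labor force unchanged → E = 91,696, U = 1,985, labor force = 93,681.
After the second change, employed and labor force both rise by 2,125; unemployed unchanged → E = 93,821, U = 1,985, labor force = 95,806.
New unemployment rate = 1,985 / 95,806 = 2.07%.
Change = 2.07% − 4.79% = −2.72 percentage points.

The unemployment rate changes by −2.72 percentage points.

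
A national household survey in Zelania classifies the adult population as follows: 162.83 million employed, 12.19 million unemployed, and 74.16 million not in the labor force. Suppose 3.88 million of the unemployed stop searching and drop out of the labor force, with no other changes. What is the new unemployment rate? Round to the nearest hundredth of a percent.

Initially, labor force = 162.83 + 12.19 = 175.02 million, so u = 12.19/175.02 = 6.96%.
After the change, unemployed and labor force both fall by 3.88 → E = 162.83, U = 8.31, labor force = 171.14 million.
New unemployment rate = 8.31 / 171.14 = 4.86%.

New unemployment rate ≈ 4.86%.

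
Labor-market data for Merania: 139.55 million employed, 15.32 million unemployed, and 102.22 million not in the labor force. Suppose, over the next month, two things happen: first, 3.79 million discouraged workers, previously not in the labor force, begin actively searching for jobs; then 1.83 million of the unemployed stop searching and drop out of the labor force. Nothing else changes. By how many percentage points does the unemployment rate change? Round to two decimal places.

The unemployment rate changes by +1.13 percentage points.

Initially, labor force = 139.55 + 15.32 = 154.87 million, so u = 15.32/154.87 = 9.89%.
After the first change, unemployed and labor force both rise by 3.79 → E = 139.55, U = 19.11, labor force = 158.66 million.
After the second change, unemployed and labor force both fall by 1.83 → E = 139.55, U = 17.28, labor force = 156.83 million.
New unemployment rate = 17.28 / 156.83 = 11.02%.
Change = 11.02% − 9.89% = +1.13 percentage points.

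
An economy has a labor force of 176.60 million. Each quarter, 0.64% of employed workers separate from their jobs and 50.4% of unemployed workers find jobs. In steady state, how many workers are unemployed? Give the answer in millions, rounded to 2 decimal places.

About 2.21 million are unemployed in steady state.

Steady-state unemployment rate u* = s/(s+f) = 0.64/(0.64+50.4) = 0.012539.
Unemployed = u* × labor force = 0.012539 × 176.60 ≈ 2.21 million.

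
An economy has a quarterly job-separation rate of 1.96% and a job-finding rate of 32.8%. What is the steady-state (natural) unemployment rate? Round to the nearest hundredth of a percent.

Steady-state unemployment rate ≈ 5.64%.

At steady state the flows balance: s·E = f·U, so U/(E+U) = s/(s+f).
u* = 1.96 / (1.96 + 32.8) = 1.96 / 34.76 = 5.64%.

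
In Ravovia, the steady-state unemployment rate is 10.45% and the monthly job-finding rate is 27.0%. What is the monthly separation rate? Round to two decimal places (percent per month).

Separation rate ≈ 3.15% per month.

From u* = s/(s+f): s = u·f/(1−u).
s = 0.1045 × 27.0 / (1 − 0.1045) = 2.8215 / 0.8955 ≈ 3.15% per month.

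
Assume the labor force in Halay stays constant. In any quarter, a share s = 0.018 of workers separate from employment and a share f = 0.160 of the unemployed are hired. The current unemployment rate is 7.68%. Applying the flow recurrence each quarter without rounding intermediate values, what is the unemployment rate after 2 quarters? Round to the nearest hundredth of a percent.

With a fixed labor force, u_{t+1} = u_t + s·(1−u_t) − f·u_t = u_t·(1−s−f) + s.
Here 1−s−f = 0.822 and s = 0.018.
u_1 = 0.076800 × 0.822 + 0.018 = 0.081130.
u_2 = 0.081130 × 0.822 + 0.018 = 0.084689.

Unemployment rate after two quarters ≈ 8.47%.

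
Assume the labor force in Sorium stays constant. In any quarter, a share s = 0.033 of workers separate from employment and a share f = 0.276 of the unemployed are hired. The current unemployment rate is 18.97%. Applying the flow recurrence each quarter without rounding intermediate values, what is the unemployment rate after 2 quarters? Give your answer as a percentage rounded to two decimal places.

With a fixed labor force, u_{t+1} = u_t + s·(1−u_t) − f·u_t = u_t·(1−s−f) + s.
Here 1−s−f = 0.691 and s = 0.033.
u_1 = 0.189700 × 0.691 + 0.033 = 0.164083.
u_2 = 0.164083 × 0.691 + 0.033 = 0.146381.

Unemployment rate after two quarters ≈ 14.64%.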